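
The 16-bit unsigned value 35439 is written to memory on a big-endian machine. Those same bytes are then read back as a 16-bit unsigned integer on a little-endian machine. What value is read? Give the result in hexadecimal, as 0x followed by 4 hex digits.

0x6F8A

35439 in 16-bit hexadecimal is 0x8A6F.
Stored big-endian, the bytes at ascending addresses are 8A 6F.
Read back as little-endian, the first byte is least significant, giving 0x6F8A.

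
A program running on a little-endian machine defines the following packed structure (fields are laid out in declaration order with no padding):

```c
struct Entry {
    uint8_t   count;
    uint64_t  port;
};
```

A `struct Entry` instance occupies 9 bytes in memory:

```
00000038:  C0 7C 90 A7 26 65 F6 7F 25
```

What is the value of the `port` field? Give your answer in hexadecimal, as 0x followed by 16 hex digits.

0x257FF66526A7907C

`port` follows `count` (1 byte), so it starts at byte offset 1 and occupies 8 bytes.
Bytes at offsets 1..8: 7C 90 A7 26 65 F6 7F 25.
In little-endian order the low byte comes first in memory.
Reassemble most-significant byte first: 25 7F F6 65 26 A7 90 7C → 0x257FF66526A7907C.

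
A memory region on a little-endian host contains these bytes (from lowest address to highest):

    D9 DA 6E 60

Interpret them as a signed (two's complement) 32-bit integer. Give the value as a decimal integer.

Little-endian: lowest address holds the least-significant byte.
Reassemble most-significant byte first: 60 6E DA D9 → 0x606EDAD9.
0x606EDAD9 = 1617877721.

1617877721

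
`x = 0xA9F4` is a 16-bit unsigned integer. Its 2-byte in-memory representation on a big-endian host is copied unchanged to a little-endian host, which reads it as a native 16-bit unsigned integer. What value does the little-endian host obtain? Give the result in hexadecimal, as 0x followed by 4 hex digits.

Stored big-endian, the bytes at ascending addresses are A9 F4.
Read back as little-endian, the first byte is least significant, giving 0xF4A9.

0xF4A9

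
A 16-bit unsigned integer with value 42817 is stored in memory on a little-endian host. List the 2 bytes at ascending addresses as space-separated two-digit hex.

41 A7

42817 in hexadecimal, padded to 16 bits, is 0xA741.
Split into bytes (most-significant first): A7 41.
Little-endian stores the least-significant byte at the lowest address.
So at ascending addresses the bytes are 41 A7.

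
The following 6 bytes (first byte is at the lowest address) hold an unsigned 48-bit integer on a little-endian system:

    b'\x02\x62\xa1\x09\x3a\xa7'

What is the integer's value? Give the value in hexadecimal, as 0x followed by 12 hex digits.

In little-endian order the low byte comes first in memory.
Reassemble most-significant byte first: A7 3A 09 A1 62 02 → 0xA73A09A16202.

0xA73A09A16202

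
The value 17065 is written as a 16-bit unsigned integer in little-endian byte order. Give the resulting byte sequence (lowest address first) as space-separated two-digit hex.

A9 42

17065 in hexadecimal, padded to 16 bits, is 0x42A9.
Split into bytes (most-significant first): 42 A9.
Little-endian: lowest address holds the least-significant byte.
So at ascending addresses the bytes are A9 42.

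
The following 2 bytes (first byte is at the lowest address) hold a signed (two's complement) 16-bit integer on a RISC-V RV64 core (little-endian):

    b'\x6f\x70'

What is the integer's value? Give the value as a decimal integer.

28783

Little-endian stores the least-significant byte at the lowest address.
Reassemble most-significant byte first: 70 6F → 0x706F.
0x706F = 28783.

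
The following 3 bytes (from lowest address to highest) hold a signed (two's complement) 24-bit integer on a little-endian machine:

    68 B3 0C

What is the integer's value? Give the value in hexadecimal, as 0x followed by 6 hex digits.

0x0CB368

Little-endian: lowest address holds the least-significant byte.
Reassemble most-significant byte first: 0C B3 68 → 0x0CB368.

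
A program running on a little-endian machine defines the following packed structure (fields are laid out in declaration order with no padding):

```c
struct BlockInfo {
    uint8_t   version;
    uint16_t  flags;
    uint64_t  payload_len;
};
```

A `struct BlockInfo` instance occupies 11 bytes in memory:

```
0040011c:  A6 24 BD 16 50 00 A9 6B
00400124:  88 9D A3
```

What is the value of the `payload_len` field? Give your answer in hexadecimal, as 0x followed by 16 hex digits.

`payload_len` follows `version` (1 B), `flags` (2 B), so it starts at offset 1 + 2 = 3 and occupies 8 bytes.
Bytes at offsets 3..10: 16 50 00 A9 6B 88 9D A3.
Little-endian stores the least-significant byte at the lowest address.
Reassemble most-significant byte first: A3 9D 88 6B A9 00 50 16 → 0xA39D886BA9005016.

0xA39D886BA9005016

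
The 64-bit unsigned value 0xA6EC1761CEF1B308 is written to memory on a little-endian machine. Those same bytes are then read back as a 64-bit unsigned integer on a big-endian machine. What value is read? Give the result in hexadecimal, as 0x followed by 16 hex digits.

Stored little-endian, the bytes at ascending addresses are 08 B3 F1 CE 61 17 EC A6.
Read back as big-endian, the last byte is least significant, giving 0x08B3F1CE6117ECA6.

0x08B3F1CE6117ECA6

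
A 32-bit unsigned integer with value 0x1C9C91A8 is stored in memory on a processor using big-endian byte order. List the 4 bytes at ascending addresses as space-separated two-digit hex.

Split into bytes (most-significant first): 1C 9C 91 A8.
In big-endian order the high byte comes first in memory.
So the memory order matches the most-significant-first order: 1C 9C 91 A8.

1C 9C 91 A8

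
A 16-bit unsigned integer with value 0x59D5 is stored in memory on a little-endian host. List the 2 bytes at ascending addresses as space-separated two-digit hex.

Split into bytes (most-significant first): 59 D5.
Little-endian stores the least-significant byte at the lowest address.
So at ascending addresses the bytes are D5 59.

D5 59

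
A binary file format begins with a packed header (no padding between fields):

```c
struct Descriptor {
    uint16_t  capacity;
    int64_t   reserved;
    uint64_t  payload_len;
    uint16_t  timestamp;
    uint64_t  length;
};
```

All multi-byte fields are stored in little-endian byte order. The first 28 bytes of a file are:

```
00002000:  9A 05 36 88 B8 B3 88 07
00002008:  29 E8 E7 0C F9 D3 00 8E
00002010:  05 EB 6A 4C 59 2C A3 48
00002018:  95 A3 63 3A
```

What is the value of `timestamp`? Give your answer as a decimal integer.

19562

`timestamp` follows `capacity` (2 B), `reserved` (8 B), `payload_len` (8 B), so it starts at offset 2 + 8 + 8 = 18 and occupies 2 bytes.
Bytes at offsets 18..19: 6A 4C.
Little-endian: lowest address holds the least-significant byte.
Reassemble most-significant byte first: 4C 6A → 0x4C6A.
0x4C6A = 19562.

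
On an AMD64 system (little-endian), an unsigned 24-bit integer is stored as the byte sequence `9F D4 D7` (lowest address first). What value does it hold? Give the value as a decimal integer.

14144671

Little-endian stores the least-significant byte at the lowest address.
Reassemble most-significant byte first: D7 D4 9F → 0xD7D49F.
0xD7D49F = 14144671.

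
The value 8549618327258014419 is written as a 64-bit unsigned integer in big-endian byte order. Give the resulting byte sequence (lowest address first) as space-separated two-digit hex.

76 A6 58 92 21 62 22 D3

8549618327258014419 in hexadecimal, padded to 64 bits, is 0x76A65892216222D3.
Split into bytes (most-significant first): 76 A6 58 92 21 62 22 D3.
In big-endian order the high byte comes first in memory.
So the memory order matches the most-significant-first order: 76 A6 58 92 21 62 22 D3.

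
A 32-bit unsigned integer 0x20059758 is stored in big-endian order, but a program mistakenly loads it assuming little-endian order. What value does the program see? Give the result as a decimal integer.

Stored big-endian, the bytes at ascending addresses are 20 05 97 58.
Read back as little-endian, the first byte is least significant, giving 0x58970520.
0x58970520 = 1486292256.

1486292256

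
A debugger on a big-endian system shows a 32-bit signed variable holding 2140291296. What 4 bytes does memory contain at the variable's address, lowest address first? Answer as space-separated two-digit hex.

2140291296 in hexadecimal, padded to 32 bits, is 0x7F9240E0.
Split into bytes (most-significant first): 7F 92 40 E0.
In big-endian order the high byte comes first in memory.
So the memory order matches the most-significant-first order: 7F 92 40 E0.

7F 92 40 E0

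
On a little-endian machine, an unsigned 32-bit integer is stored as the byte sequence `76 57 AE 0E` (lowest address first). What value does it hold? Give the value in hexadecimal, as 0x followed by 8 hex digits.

0x0EAE5776

Little-endian stores the least-significant byte at the lowest address.
Reassemble most-significant byte first: 0E AE 57 76 → 0x0EAE5776.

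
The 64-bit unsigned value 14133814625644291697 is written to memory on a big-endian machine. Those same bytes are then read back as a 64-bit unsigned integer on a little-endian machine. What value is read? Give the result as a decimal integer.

8189443608427177412

14133814625644291697 in 64-bit hexadecimal is 0xC425658492BFA671.
Stored big-endian, the bytes at ascending addresses are C4 25 65 84 92 BF A6 71.
Read back as little-endian, the first byte is least significant, giving 0x71A6BF92846525C4.
0x71A6BF92846525C4 = 8189443608427177412.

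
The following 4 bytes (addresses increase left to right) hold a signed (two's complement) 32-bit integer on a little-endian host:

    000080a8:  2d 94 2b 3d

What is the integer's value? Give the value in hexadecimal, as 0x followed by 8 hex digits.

Little-endian: lowest address holds the least-significant byte.
Reassemble most-significant byte first: 3D 2B 94 2D → 0x3D2B942D.

0x3D2B942D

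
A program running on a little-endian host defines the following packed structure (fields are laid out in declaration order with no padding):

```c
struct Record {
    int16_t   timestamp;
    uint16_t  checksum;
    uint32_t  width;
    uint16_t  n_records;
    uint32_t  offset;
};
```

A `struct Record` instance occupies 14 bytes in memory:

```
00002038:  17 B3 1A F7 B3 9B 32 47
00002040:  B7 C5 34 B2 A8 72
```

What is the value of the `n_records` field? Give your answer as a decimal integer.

50615

`n_records` follows `timestamp` (2 B), `checksum` (2 B), `width` (4 B), so it starts at offset 2 + 2 + 4 = 8 and occupies 2 bytes.
Bytes at offsets 8..9: B7 C5.
In little-endian order the low byte comes first in memory.
Reassemble most-significant byte first: C5 B7 → 0xC5B7.
0xC5B7 = 50615.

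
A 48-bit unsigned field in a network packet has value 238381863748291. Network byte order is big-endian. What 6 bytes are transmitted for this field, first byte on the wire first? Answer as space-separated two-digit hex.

238381863748291 in hexadecimal, padded to 48 bits, is 0xD8CE9A4F42C3.
Split into bytes (most-significant first): D8 CE 9A 4F 42 C3.
Big-endian stores the most-significant byte at the lowest address.
So the memory order matches the most-significant-first order: D8 CE 9A 4F 42 C3.

D8 CE 9A 4F 42 C3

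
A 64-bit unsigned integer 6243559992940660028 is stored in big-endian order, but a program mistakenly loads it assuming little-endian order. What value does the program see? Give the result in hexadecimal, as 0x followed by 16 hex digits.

0x3C8511D9BB94A556

6243559992940660028 in 64-bit hexadecimal is 0x56A594BBD911853C.
Stored big-endian, the bytes at ascending addresses are 56 A5 94 BB D9 11 85 3C.
Read back as little-endian, the first byte is least significant, giving 0x3C8511D9BB94A556.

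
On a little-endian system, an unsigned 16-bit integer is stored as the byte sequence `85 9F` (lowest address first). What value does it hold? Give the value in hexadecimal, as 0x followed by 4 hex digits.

0x9F85

In little-endian order the low byte comes first in memory.
Reassemble most-significant byte first: 9F 85 → 0x9F85.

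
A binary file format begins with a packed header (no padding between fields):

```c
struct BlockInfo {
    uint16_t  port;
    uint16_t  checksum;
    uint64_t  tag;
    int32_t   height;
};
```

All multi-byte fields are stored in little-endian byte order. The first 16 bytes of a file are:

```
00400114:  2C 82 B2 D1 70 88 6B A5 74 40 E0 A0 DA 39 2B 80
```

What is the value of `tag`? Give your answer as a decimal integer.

11592336310587328624

`tag` follows `port` (2 B), `checksum` (2 B), so it starts at offset 2 + 2 = 4 and occupies 8 bytes.
Bytes at offsets 4..11: 70 88 6B A5 74 40 E0 A0.
Little-endian: lowest address holds the least-significant byte.
Reassemble most-significant byte first: A0 E0 40 74 A5 6B 88 70 → 0xA0E04074A56B8870.
0xA0E04074A56B8870 = 11592336310587328624.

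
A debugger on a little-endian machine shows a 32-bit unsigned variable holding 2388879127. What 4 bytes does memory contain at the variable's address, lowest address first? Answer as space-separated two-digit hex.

2388879127 in hexadecimal, padded to 32 bits, is 0x8E636717.
Split into bytes (most-significant first): 8E 63 67 17.
In little-endian order the low byte comes first in memory.
So at ascending addresses the bytes are 17 67 63 8E.

17 67 63 8E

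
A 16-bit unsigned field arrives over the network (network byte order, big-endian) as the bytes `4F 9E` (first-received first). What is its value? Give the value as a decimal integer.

20382

Big-endian stores the most-significant byte at the lowest address.
The bytes are already most-significant first: 0x4F9E.
0x4F9E = 20382.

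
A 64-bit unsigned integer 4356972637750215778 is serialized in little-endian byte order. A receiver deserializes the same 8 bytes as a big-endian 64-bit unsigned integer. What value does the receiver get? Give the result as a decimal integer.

7116868980489549628

4356972637750215778 in 64-bit hexadecimal is 0x3C771387A132C462.
Stored little-endian, the bytes at ascending addresses are 62 C4 32 A1 87 13 77 3C.
Read back as big-endian, the last byte is least significant, giving 0x62C432A18713773C.
0x62C432A18713773C = 7116868980489549628.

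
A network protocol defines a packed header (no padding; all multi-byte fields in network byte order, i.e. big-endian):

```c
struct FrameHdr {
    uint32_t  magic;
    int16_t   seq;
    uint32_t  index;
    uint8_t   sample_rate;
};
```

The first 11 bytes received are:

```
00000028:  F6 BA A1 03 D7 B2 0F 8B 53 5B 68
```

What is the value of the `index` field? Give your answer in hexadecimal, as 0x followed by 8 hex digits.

0x0F8B535B

`index` follows `magic` (4 B), `seq` (2 B), so it starts at offset 4 + 2 = 6 and occupies 4 bytes.
Bytes at offsets 6..9: 0F 8B 53 5B.
Big-endian stores the most-significant byte at the lowest address.
The bytes are already most-significant first: 0x0F8B535B.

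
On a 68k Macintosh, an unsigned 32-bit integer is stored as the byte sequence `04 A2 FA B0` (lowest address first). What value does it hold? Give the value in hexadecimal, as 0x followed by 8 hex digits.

Big-endian: lowest address holds the most-significant byte.
The bytes are already most-significant first: 0x04A2FAB0.

0x04A2FAB0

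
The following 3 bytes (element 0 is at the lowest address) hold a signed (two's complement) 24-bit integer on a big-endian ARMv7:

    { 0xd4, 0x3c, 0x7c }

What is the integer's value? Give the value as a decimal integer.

Big-endian stores the most-significant byte at the lowest address.
The bytes are already most-significant first: 0xD43C7C.
Top bit is set, so as a signed 24-bit value this is 0xD43C7C − 2^24 = -2868100.

-2868100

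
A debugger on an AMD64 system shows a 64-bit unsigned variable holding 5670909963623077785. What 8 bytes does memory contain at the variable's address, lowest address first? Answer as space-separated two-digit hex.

5670909963623077785 in hexadecimal, padded to 64 bits, is 0x4EB31E90EEFA1799.
Split into bytes (most-significant first): 4E B3 1E 90 EE FA 17 99.
Little-endian: lowest address holds the least-significant byte.
So at ascending addresses the bytes are 99 17 FA EE 90 1E B3 4E.

99 17 FA EE 90 1E B3 4E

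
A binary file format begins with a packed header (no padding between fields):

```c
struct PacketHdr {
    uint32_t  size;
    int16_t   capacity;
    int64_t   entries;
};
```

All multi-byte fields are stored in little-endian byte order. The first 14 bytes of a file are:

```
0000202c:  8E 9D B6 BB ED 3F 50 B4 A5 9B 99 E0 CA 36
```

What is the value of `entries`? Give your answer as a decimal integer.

3948214973689607248

`entries` follows `size` (4 B), `capacity` (2 B), so it starts at offset 4 + 2 = 6 and occupies 8 bytes.
Bytes at offsets 6..13: 50 B4 A5 9B 99 E0 CA 36.
Little-endian: lowest address holds the least-significant byte.
Reassemble most-significant byte first: 36 CA E0 99 9B A5 B4 50 → 0x36CAE0999BA5B450.
0x36CAE0999BA5B450 = 3948214973689607248.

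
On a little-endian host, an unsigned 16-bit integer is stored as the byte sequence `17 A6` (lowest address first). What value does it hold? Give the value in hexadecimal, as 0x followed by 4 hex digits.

0xA617

Little-endian stores the least-significant byte at the lowest address.
Reassemble most-significant byte first: A6 17 → 0xA617.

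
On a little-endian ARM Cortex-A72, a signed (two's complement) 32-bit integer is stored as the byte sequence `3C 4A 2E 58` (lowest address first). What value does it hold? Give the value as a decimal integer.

Little-endian: lowest address holds the least-significant byte.
Reassemble most-significant byte first: 58 2E 4A 3C → 0x582E4A3C.
0x582E4A3C = 1479428668.

1479428668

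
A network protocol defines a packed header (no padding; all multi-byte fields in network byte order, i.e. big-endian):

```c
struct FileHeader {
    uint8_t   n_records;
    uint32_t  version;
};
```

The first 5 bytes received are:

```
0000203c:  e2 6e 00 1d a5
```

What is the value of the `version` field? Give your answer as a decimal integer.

1845501349

`version` follows `n_records` (1 byte), so it starts at byte offset 1 and occupies 4 bytes.
Bytes at offsets 1..4: 6E 00 1D A5.
Big-endian: lowest address holds the most-significant byte.
The bytes are already most-significant first: 0x6E001DA5.
0x6E001DA5 = 1845501349.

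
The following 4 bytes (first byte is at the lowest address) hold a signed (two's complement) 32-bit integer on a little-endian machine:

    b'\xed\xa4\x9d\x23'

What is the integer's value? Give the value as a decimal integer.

597533933

Little-endian: lowest address holds the least-significant byte.
Reassemble most-significant byte first: 23 9D A4 ED → 0x239DA4ED.
0x239DA4ED = 597533933.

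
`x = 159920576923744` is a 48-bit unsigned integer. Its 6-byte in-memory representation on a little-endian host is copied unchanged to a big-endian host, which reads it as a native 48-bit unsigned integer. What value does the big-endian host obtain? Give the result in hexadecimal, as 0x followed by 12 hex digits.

0x60082E697291

159920576923744 in 48-bit hexadecimal is 0x9172692E0860.
Stored little-endian, the bytes at ascending addresses are 60 08 2E 69 72 91.
Read back as big-endian, the last byte is least significant, giving 0x60082E697291.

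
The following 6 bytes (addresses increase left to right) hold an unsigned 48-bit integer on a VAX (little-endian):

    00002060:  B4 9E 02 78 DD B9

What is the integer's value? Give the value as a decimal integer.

Little-endian: lowest address holds the least-significant byte.
Reassemble most-significant byte first: B9 DD 78 02 9E B4 → 0xB9DD78029EB4.
0xB9DD78029EB4 = 204360852348596.

204360852348596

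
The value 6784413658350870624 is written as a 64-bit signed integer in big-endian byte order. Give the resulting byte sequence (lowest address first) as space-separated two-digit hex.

6784413658350870624 in hexadecimal, padded to 64 bits, is 0x5E271446E34FE060.
Split into bytes (most-significant first): 5E 27 14 46 E3 4F E0 60.
In big-endian order the high byte comes first in memory.
So the memory order matches the most-significant-first order: 5E 27 14 46 E3 4F E0 60.

5E 27 14 46 E3 4F E0 60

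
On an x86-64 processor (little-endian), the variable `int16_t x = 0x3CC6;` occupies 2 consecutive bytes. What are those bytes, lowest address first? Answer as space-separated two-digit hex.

Split into bytes (most-significant first): 3C C6.
In little-endian order the low byte comes first in memory.
So at ascending addresses the bytes are C6 3C.

C6 3C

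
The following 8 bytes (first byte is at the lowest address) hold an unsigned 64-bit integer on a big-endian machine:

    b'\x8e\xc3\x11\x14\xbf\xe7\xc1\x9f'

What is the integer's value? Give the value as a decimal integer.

Big-endian: lowest address holds the most-significant byte.
The bytes are already most-significant first: 0x8EC31114BFE7C19F.
0x8EC31114BFE7C19F = 10287084754660999583.

10287084754660999583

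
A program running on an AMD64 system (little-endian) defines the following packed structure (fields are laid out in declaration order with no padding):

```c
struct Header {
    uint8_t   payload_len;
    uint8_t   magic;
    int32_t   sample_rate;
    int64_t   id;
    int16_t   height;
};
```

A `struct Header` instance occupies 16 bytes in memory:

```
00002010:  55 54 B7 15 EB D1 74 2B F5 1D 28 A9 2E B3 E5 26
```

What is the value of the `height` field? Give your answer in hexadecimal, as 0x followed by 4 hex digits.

`height` follows `payload_len` (1 B), `magic` (1 B), `sample_rate` (4 B), `id` (8 B), so it starts at offset 1 + 1 + 4 + 8 = 14 and occupies 2 bytes.
Bytes at offsets 14..15: E5 26.
In little-endian order the low byte comes first in memory.
Reassemble most-significant byte first: 26 E5 → 0x26E5.

0x26E5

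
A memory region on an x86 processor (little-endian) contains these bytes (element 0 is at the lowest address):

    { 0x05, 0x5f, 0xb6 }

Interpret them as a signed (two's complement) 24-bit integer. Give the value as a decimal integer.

-4825339

Little-endian stores the least-significant byte at the lowest address.
Reassemble most-significant byte first: B6 5F 05 → 0xB65F05.
Top bit is set, so as a signed 24-bit value this is 0xB65F05 − 2^24 = -4825339.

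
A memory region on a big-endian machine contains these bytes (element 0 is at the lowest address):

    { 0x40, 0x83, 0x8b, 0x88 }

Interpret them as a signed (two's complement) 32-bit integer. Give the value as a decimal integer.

1082362760

Big-endian stores the most-significant byte at the lowest address.
The bytes are already most-significant first: 0x40838B88.
0x40838B88 = 1082362760.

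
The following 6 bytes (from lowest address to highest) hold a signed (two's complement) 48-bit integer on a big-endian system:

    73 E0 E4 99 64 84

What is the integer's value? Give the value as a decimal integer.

In big-endian order the high byte comes first in memory.
The bytes are already most-significant first: 0x73E0E4996484.
0x73E0E4996484 = 127409745126532.

127409745126532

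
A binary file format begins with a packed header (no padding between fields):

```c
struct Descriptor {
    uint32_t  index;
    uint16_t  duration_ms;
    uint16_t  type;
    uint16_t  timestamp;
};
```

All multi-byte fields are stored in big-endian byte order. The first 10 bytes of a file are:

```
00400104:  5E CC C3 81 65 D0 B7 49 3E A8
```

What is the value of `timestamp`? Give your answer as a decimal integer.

16040

`timestamp` follows `index` (4 B), `duration_ms` (2 B), `type` (2 B), so it starts at offset 4 + 2 + 2 = 8 and occupies 2 bytes.
Bytes at offsets 8..9: 3E A8.
Big-endian: lowest address holds the most-significant byte.
The bytes are already most-significant first: 0x3EA8.
0x3EA8 = 16040.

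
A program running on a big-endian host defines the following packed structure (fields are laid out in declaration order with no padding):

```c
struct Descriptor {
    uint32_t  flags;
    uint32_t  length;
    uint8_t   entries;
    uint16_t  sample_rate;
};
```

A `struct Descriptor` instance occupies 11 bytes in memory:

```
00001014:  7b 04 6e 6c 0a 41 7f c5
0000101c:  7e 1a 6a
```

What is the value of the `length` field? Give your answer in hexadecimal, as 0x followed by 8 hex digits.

0x0A417FC5

`length` follows `flags` (4 bytes), so it starts at byte offset 4 and occupies 4 bytes.
Bytes at offsets 4..7: 0A 41 7F C5.
Big-endian: lowest address holds the most-significant byte.
The bytes are already most-significant first: 0x0A417FC5.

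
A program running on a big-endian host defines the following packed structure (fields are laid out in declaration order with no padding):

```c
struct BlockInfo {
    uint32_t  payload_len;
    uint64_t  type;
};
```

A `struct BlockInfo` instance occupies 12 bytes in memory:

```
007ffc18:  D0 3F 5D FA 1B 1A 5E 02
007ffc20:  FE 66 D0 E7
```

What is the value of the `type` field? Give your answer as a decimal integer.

1952976755369627879

`type` follows `payload_len` (4 bytes), so it starts at byte offset 4 and occupies 8 bytes.
Bytes at offsets 4..11: 1B 1A 5E 02 FE 66 D0 E7.
In big-endian order the high byte comes first in memory.
The bytes are already most-significant first: 0x1B1A5E02FE66D0E7.
0x1B1A5E02FE66D0E7 = 1952976755369627879.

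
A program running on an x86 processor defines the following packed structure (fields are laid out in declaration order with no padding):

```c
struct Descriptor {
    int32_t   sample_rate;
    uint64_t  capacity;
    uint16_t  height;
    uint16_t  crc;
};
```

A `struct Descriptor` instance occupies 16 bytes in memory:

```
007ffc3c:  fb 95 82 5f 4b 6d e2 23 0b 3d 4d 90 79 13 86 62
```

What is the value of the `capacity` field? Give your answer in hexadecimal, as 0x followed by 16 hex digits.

0x904D3D0B23E26D4B

`capacity` follows `sample_rate` (4 bytes), so it starts at byte offset 4 and occupies 8 bytes.
Bytes at offsets 4..11: 4B 6D E2 23 0B 3D 4D 90.
Little-endian: lowest address holds the least-significant byte.
Reassemble most-significant byte first: 90 4D 3D 0B 23 E2 6D 4B → 0x904D3D0B23E26D4B.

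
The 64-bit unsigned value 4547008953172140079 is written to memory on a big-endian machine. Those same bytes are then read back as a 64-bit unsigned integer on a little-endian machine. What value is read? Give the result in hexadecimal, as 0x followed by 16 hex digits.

0x2FA058448D381A3F

4547008953172140079 in 64-bit hexadecimal is 0x3F1A388D4458A02F.
Stored big-endian, the bytes at ascending addresses are 3F 1A 38 8D 44 58 A0 2F.
Read back as little-endian, the first byte is least significant, giving 0x2FA058448D381A3F.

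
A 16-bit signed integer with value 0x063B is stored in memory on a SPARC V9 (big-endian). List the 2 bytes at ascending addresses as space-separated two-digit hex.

06 3B

Split into bytes (most-significant first): 06 3B.
Big-endian stores the most-significant byte at the lowest address.
So the memory order matches the most-significant-first order: 06 3B.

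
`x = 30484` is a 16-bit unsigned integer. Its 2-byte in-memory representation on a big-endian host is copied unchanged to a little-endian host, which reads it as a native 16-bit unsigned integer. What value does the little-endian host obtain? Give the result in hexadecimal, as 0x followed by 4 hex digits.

0x1477

30484 in 16-bit hexadecimal is 0x7714.
Stored big-endian, the bytes at ascending addresses are 77 14.
Read back as little-endian, the first byte is least significant, giving 0x1477.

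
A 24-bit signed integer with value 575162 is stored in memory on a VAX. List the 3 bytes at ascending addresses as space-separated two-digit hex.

BA C6 08

575162 in hexadecimal, padded to 24 bits, is 0x08C6BA.
Split into bytes (most-significant first): 08 C6 BA.
Little-endian: lowest address holds the least-significant byte.
So at ascending addresses the bytes are BA C6 08.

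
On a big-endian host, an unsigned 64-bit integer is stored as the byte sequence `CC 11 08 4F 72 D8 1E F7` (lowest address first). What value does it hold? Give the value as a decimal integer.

Big-endian stores the most-significant byte at the lowest address.
The bytes are already most-significant first: 0xCC11084F72D81EF7.
0xCC11084F72D81EF7 = 14704543395663585015.

14704543395663585015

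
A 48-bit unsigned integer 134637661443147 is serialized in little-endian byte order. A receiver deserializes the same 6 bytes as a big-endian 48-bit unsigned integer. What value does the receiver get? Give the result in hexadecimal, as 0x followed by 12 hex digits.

0x4BD4FBC5737A

134637661443147 in 48-bit hexadecimal is 0x7A73C5FBD44B.
Stored little-endian, the bytes at ascending addresses are 4B D4 FB C5 73 7A.
Read back as big-endian, the last byte is least significant, giving 0x4BD4FBC5737A.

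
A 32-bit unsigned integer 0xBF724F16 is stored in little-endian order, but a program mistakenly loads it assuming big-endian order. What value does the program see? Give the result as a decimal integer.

Stored little-endian, the bytes at ascending addresses are 16 4F 72 BF.
Read back as big-endian, the last byte is least significant, giving 0x164F72BF.
0x164F72BF = 374305471.

374305471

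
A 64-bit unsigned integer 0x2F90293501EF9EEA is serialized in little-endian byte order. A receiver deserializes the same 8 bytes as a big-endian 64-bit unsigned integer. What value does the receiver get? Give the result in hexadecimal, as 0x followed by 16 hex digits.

0xEA9EEF013529902F

Stored little-endian, the bytes at ascending addresses are EA 9E EF 01 35 29 90 2F.
Read back as big-endian, the last byte is least significant, giving 0xEA9EEF013529902F.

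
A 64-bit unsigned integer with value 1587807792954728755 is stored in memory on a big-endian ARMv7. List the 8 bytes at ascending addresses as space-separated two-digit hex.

1587807792954728755 in hexadecimal, padded to 64 bits, is 0x160906C66EA9E133.
Split into bytes (most-significant first): 16 09 06 C6 6E A9 E1 33.
Big-endian: lowest address holds the most-significant byte.
So the memory order matches the most-significant-first order: 16 09 06 C6 6E A9 E1 33.

16 09 06 C6 6E A9 E1 33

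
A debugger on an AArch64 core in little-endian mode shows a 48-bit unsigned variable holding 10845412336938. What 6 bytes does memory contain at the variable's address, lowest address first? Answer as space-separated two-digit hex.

10845412336938 in hexadecimal, padded to 48 bits, is 0x09DD24F3252A.
Split into bytes (most-significant first): 09 DD 24 F3 25 2A.
In little-endian order the low byte comes first in memory.
So at ascending addresses the bytes are 2A 25 F3 24 DD 09.

2A 25 F3 24 DD 09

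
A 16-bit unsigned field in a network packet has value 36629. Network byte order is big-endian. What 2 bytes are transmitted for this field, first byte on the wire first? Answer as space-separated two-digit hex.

8F 15

36629 in hexadecimal, padded to 16 bits, is 0x8F15.
Split into bytes (most-significant first): 8F 15.
In big-endian order the high byte comes first in memory.
So the memory order matches the most-significant-first order: 8F 15.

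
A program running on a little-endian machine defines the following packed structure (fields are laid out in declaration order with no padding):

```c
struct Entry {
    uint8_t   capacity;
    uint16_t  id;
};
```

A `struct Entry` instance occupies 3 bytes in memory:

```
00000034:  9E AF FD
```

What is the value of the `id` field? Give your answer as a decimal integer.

`id` follows `capacity` (1 byte), so it starts at byte offset 1 and occupies 2 bytes.
Bytes at offsets 1..2: AF FD.
Little-endian: lowest address holds the least-significant byte.
Reassemble most-significant byte first: FD AF → 0xFDAF.
0xFDAF = 64943.

64943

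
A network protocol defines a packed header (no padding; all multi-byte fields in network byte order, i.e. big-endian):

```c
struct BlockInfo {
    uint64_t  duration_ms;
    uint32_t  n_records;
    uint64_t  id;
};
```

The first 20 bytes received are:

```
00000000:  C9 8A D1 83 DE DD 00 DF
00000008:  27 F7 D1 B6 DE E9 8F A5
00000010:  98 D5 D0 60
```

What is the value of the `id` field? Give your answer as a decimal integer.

`id` follows `duration_ms` (8 B), `n_records` (4 B), so it starts at offset 8 + 4 = 12 and occupies 8 bytes.
Bytes at offsets 12..19: DE E9 8F A5 98 D5 D0 60.
Big-endian stores the most-significant byte at the lowest address.
The bytes are already most-significant first: 0xDEE98FA598D5D060.
0xDEE98FA598D5D060 = 16062527487390109792.

16062527487390109792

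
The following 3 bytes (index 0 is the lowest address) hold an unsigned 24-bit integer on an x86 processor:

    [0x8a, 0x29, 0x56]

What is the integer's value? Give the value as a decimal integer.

5646730

Little-endian stores the least-significant byte at the lowest address.
Reassemble most-significant byte first: 56 29 8A → 0x56298A.
0x56298A = 5646730.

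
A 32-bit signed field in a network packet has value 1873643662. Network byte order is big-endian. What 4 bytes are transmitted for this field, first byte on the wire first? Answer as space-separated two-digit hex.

1873643662 in hexadecimal, padded to 32 bits, is 0x6FAD888E.
Split into bytes (most-significant first): 6F AD 88 8E.
Big-endian: lowest address holds the most-significant byte.
So the memory order matches the most-significant-first order: 6F AD 88 8E.

6F AD 88 8E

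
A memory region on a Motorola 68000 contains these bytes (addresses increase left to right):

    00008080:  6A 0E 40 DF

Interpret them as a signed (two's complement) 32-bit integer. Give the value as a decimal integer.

1779319007

Big-endian stores the most-significant byte at the lowest address.
The bytes are already most-significant first: 0x6A0E40DF.
0x6A0E40DF = 1779319007.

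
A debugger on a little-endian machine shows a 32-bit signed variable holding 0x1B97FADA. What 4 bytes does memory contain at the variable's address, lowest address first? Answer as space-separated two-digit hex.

DA FA 97 1B

Split into bytes (most-significant first): 1B 97 FA DA.
Little-endian stores the least-significant byte at the lowest address.
So at ascending addresses the bytes are DA FA 97 1B.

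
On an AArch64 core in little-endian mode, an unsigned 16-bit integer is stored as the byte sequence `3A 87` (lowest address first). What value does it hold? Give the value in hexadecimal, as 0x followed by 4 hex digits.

0x873A

In little-endian order the low byte comes first in memory.
Reassemble most-significant byte first: 87 3A → 0x873A.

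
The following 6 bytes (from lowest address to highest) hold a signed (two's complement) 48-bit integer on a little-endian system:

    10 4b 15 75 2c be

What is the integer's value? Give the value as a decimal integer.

-72376824542448

In little-endian order the low byte comes first in memory.
Reassemble most-significant byte first: BE 2C 75 15 4B 10 → 0xBE2C75154B10.
Top bit is set, so as a signed 48-bit value this is 0xBE2C75154B10 − 2^48 = -72376824542448.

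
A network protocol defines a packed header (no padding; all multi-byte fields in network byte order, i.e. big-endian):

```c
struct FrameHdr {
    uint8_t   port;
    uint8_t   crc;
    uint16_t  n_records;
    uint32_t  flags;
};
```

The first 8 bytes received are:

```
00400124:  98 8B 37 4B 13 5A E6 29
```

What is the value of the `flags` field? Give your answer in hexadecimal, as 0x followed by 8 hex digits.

0x135AE629

`flags` follows `port` (1 B), `crc` (1 B), `n_records` (2 B), so it starts at offset 1 + 1 + 2 = 4 and occupies 4 bytes.
Bytes at offsets 4..7: 13 5A E6 29.
In big-endian order the high byte comes first in memory.
The bytes are already most-significant first: 0x135AE629.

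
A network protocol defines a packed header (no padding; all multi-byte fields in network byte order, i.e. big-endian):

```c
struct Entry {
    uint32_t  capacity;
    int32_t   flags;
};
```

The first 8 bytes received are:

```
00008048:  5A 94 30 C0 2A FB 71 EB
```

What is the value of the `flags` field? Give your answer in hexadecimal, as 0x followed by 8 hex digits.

`flags` follows `capacity` (4 bytes), so it starts at byte offset 4 and occupies 4 bytes.
Bytes at offsets 4..7: 2A FB 71 EB.
In big-endian order the high byte comes first in memory.
The bytes are already most-significant first: 0x2AFB71EB.

0x2AFB71EB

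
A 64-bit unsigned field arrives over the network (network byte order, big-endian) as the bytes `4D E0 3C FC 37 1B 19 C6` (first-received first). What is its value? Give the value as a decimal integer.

5611552189657586118

Big-endian stores the most-significant byte at the lowest address.
The bytes are already most-significant first: 0x4DE03CFC371B19C6.
0x4DE03CFC371B19C6 = 5611552189657586118.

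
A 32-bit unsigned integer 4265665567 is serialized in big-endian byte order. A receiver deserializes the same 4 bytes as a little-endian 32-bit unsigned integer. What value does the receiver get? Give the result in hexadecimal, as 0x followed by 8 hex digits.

4265665567 in 32-bit hexadecimal is 0xFE40E41F.
Stored big-endian, the bytes at ascending addresses are FE 40 E4 1F.
Read back as little-endian, the first byte is least significant, giving 0x1FE440FE.

0x1FE440FE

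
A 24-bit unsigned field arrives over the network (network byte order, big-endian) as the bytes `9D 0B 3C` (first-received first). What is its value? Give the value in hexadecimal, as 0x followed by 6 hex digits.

0x9D0B3C

In big-endian order the high byte comes first in memory.
The bytes are already most-significant first: 0x9D0B3C.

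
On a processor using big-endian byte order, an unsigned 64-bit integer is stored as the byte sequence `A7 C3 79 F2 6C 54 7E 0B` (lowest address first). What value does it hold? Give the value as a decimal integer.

12088639906899066379

Big-endian stores the most-significant byte at the lowest address.
The bytes are already most-significant first: 0xA7C379F26C547E0B.
0xA7C379F26C547E0B = 12088639906899066379.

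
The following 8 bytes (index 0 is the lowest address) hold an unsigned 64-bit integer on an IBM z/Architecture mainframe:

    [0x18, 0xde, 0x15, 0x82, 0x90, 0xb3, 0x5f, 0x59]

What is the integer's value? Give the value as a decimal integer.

1791893352257642329

Big-endian stores the most-significant byte at the lowest address.
The bytes are already most-significant first: 0x18DE158290B35F59.
0x18DE158290B35F59 = 1791893352257642329.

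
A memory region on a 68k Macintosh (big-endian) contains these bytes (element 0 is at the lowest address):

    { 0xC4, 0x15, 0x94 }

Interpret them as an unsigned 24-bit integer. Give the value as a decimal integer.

12850580

In big-endian order the high byte comes first in memory.
The bytes are already most-significant first: 0xC41594.
0xC41594 = 12850580.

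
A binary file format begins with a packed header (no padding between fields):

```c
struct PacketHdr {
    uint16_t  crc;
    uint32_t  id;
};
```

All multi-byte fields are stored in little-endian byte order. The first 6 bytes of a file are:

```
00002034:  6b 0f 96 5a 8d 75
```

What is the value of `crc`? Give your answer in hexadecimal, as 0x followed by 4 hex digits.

`crc` is the first field, at byte offset 0, occupying 2 bytes.
Bytes at offsets 0..1: 6B 0F.
In little-endian order the low byte comes first in memory.
Reassemble most-significant byte first: 0F 6B → 0x0F6B.

0x0F6B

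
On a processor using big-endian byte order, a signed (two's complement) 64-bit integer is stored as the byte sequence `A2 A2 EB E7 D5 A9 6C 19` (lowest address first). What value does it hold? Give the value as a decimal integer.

In big-endian order the high byte comes first in memory.
The bytes are already most-significant first: 0xA2A2EBE7D5A96C19.
Top bit is set, so as a signed 64-bit value this is 0xA2A2EBE7D5A96C19 − 2^64 = -6727555512383476711.

-6727555512383476711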